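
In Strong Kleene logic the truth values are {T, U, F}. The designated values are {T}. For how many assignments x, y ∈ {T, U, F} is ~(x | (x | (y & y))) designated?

1

Designated under: (x=F, y=F).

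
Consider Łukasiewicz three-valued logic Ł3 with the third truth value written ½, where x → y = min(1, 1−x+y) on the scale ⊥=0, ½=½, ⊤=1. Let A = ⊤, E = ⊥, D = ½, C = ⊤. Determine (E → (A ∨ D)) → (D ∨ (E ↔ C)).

A ∨ D = ⊤ ∨ ½ = ⊤
E → (A ∨ D) = ⊥ → ⊤ = ⊤
E ↔ C = ⊥ ↔ ⊤ = ⊥
D ∨ (E ↔ C) = ½ ∨ ⊥ = ½
(E → (A ∨ D)) → (D ∨ (E ↔ C)) = ⊤ → ½ = ½  [min(1, 1−1+½)]

½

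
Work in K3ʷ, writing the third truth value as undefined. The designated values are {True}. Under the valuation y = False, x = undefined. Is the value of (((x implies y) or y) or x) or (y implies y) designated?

No

x implies y = undefined implies False = undefined  [any arg is the third value ⇒ result is the third value]
(x implies y) or y = undefined or False = undefined
((x implies y) or y) or x = undefined or undefined = undefined
y implies y = False implies False = True
(((x implies y) or y) or x) or (y implies y) = undefined or True = undefined
undefined ∉ {True}.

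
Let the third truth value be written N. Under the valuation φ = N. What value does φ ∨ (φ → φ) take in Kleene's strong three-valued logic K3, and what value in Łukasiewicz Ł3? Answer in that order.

N; 1

In Kleene's strong three-valued logic K3: φ → φ = N → N = N
φ ∨ (φ → φ) = N ∨ N = N
In Łukasiewicz Ł3: φ → φ = N → N = 1
φ ∨ (φ → φ) = N ∨ 1 = 1
They differ because Kleene's strong three-valued logic K3 and Łukasiewicz Ł3 treat N differently under implication.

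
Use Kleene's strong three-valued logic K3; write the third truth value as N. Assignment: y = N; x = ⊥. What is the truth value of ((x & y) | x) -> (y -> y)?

⊤

x & y = ⊥ & N = ⊥
(x & y) | x = ⊥ | ⊥ = ⊥
y -> y = N -> N = N  [~N | N]
((x & y) | x) -> (y -> y) = ⊥ -> N = ⊤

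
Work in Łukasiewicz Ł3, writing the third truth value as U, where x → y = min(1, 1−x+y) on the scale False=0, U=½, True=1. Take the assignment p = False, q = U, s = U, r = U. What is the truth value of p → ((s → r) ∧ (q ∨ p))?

s → r = U → U = True  [min(1, 1−½+½)]
q ∨ p = U ∨ False = U
(s → r) ∧ (q ∨ p) = True ∧ U = U
p → ((s → r) ∧ (q ∨ p)) = False → U = True

True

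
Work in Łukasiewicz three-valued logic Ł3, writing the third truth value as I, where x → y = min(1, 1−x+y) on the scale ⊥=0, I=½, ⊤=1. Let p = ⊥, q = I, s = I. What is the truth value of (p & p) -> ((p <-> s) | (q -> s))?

p & p = ⊥ & ⊥ = ⊥
p <-> s = ⊥ <-> I = I
q -> s = I -> I = ⊤
(p <-> s) | (q -> s) = I | ⊤ = ⊤
(p & p) -> ((p <-> s) | (q -> s)) = ⊥ -> ⊤ = ⊤

⊤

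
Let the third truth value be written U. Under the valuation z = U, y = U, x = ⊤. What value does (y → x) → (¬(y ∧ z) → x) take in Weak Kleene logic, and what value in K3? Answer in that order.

In Weak Kleene logic: y → x = U → ⊤ = U
y ∧ z = U ∧ U = U
¬(y ∧ z) = ¬U = U
¬(y ∧ z) → x = U → ⊤ = U
(y → x) → (¬(y ∧ z) → x) = U → U = U
In K3: y → x = U → ⊤ = ⊤
y ∧ z = U ∧ U = U
¬(y ∧ z) = ¬U = U
¬(y ∧ z) → x = U → ⊤ = ⊤
(y → x) → (¬(y ∧ z) → x) = ⊤ → ⊤ = ⊤
They differ because Weak Kleene logic and K3 treat U differently under the binary connectives.

U; ⊤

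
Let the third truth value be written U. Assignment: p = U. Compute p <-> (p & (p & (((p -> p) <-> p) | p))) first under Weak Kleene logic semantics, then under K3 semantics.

In Weak Kleene logic: p -> p = U -> U = U  [any arg is the third value ⇒ result is the third value]
(p -> p) <-> p = U <-> U = U
((p -> p) <-> p) | p = U | U = U
p & (((p -> p) <-> p) | p) = U & U = U
p & (p & (((p -> p) <-> p) | p)) = U & U = U
p <-> (p & (p & (((p -> p) <-> p) | p))) = U <-> U = U
In K3: p -> p = U -> U = U  [~U | U]
(p -> p) <-> p = U <-> U = U
((p -> p) <-> p) | p = U | U = U
p & (((p -> p) <-> p) | p) = U & U = U
p & (p & (((p -> p) <-> p) | p)) = U & U = U
p <-> (p & (p & (((p -> p) <-> p) | p))) = U <-> U = U

U; U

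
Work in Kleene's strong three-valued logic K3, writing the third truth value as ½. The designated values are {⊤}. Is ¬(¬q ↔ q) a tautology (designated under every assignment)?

Countermodel: q=½ gives ½, which is not designated.

No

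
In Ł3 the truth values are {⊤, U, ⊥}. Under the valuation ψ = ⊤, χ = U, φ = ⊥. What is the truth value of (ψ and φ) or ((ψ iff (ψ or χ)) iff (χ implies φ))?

ψ and φ = ⊤ and ⊥ = ⊥
ψ or χ = ⊤ or U = ⊤
ψ iff (ψ or χ) = ⊤ iff ⊤ = ⊤
χ implies φ = U implies ⊥ = U
(ψ iff (ψ or χ)) iff (χ implies φ) = ⊤ iff U = U
(ψ and φ) or ((ψ iff (ψ or χ)) iff (χ implies φ)) = ⊥ or U = U

U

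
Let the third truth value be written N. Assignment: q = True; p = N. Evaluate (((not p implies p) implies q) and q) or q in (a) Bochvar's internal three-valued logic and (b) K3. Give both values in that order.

N; True

In Bochvar's internal three-valued logic: not p = not N = N
not p implies p = N implies N = N
(not p implies p) implies q = N implies True = N
((not p implies p) implies q) and q = N and True = N
(((not p implies p) implies q) and q) or q = N or True = N
In K3: not p = not N = N
not p implies p = N implies N = N
(not p implies p) implies q = N implies True = True
((not p implies p) implies q) and q = True and True = True
(((not p implies p) implies q) and q) or q = True or True = True
They differ because Bochvar's internal three-valued logic and K3 treat N differently under the binary connectives.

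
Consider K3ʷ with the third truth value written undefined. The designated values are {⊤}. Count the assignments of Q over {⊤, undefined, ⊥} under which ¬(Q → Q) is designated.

0

Q=⊤: ⊥ ·
Q=undefined: undefined ·
Q=⊥: ⊥ ·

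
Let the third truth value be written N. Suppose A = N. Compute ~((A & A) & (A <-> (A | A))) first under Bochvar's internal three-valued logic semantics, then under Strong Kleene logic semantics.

In Bochvar's internal three-valued logic: A & A = N & N = N
A | A = N | N = N
A <-> (A | A) = N <-> N = N
(A & A) & (A <-> (A | A)) = N & N = N
~((A & A) & (A <-> (A | A))) = ~N = N
In Strong Kleene logic: A & A = N & N = N
A | A = N | N = N
A <-> (A | A) = N <-> N = N
(A & A) & (A <-> (A | A)) = N & N = N
~((A & A) & (A <-> (A | A))) = ~N = N

N; N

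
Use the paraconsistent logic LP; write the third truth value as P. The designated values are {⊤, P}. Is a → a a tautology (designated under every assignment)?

Every assignment of a over {⊤, P, ⊥} gives a value in {⊤, P}.
In particular, with a=P: a → a = P.

Yes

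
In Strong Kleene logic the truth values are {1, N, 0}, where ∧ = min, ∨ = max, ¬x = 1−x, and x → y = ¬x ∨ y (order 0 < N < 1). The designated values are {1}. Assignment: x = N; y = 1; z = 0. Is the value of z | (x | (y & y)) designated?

y & y = 1 & 1 = 1
x | (y & y) = N | 1 = 1
z | (x | (y & y)) = 0 | 1 = 1
1 ∈ {1}.

Yes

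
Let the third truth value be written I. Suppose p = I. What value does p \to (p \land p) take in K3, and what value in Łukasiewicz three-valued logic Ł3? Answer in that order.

In K3: p \land p = I \land I = I
p \to (p \land p) = I \to I = I  [\lnot I \lor I]
In Łukasiewicz three-valued logic Ł3: p \land p = I \land I = I
p \to (p \land p) = I \to I = true
They differ because K3 and Łukasiewicz three-valued logic Ł3 treat I differently under implication.

I; true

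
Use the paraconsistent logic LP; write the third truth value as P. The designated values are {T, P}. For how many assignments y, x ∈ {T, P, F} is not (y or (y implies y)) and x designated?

Designated under: (y=P, x=T); (y=P, x=P).

2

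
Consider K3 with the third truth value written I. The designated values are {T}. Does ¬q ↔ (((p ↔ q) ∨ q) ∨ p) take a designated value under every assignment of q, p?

No

Countermodel: q=T, p=T gives F, which is not designated.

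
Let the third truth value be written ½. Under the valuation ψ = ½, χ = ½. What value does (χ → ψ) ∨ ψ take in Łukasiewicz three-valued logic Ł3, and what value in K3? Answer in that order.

In Łukasiewicz three-valued logic Ł3: χ → ψ = ½ → ½ = T
(χ → ψ) ∨ ψ = T ∨ ½ = T
In K3: χ → ψ = ½ → ½ = ½
(χ → ψ) ∨ ψ = ½ ∨ ½ = ½
They differ because Łukasiewicz three-valued logic Ł3 and K3 treat ½ differently under implication.

T; ½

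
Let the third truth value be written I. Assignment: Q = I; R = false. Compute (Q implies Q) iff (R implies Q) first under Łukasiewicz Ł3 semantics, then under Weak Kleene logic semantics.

true; I

In Łukasiewicz Ł3: Q implies Q = I implies I = true
R implies Q = false implies I = true
(Q implies Q) iff (R implies Q) = true iff true = true
In Weak Kleene logic: Q implies Q = I implies I = I  [any arg is the third value ⇒ result is the third value]
R implies Q = false implies I = I
(Q implies Q) iff (R implies Q) = I iff I = I
They differ because Łukasiewicz Ł3 and Weak Kleene logic treat I differently under the binary connectives.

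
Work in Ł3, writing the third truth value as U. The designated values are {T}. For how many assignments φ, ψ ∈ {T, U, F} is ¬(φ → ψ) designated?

1

Designated under: (φ=T, ψ=F).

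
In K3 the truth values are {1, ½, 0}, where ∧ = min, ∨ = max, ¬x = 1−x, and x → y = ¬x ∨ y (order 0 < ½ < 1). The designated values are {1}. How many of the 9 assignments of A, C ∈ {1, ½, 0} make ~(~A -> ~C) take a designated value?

Designated under: (A=0, C=1).

1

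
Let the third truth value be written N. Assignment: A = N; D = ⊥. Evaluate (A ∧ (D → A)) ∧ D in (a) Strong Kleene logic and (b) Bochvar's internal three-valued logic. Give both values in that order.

In Strong Kleene logic: D → A = ⊥ → N = ⊤  [¬⊥ ∨ N]
A ∧ (D → A) = N ∧ ⊤ = N
(A ∧ (D → A)) ∧ D = N ∧ ⊥ = ⊥
In Bochvar's internal three-valued logic: D → A = ⊥ → N = N  [any arg is the third value ⇒ result is the third value]
A ∧ (D → A) = N ∧ N = N
(A ∧ (D → A)) ∧ D = N ∧ ⊥ = N
They differ because Strong Kleene logic and Bochvar's internal three-valued logic treat N differently under the binary connectives.

⊥; N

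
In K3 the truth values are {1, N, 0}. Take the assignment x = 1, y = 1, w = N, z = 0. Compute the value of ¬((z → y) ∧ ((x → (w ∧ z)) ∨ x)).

z → y = 0 → 1 = 1
w ∧ z = N ∧ 0 = 0
x → (w ∧ z) = 1 → 0 = 0
(x → (w ∧ z)) ∨ x = 0 ∨ 1 = 1
(z → y) ∧ ((x → (w ∧ z)) ∨ x) = 1 ∧ 1 = 1
¬((z → y) ∧ ((x → (w ∧ z)) ∨ x)) = ¬1 = 0

0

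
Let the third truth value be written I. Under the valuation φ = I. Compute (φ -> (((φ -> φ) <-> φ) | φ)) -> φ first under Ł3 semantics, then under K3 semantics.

In Ł3: φ -> φ = I -> I = True  [min(1, 1−½+½)]
(φ -> φ) <-> φ = True <-> I = I
((φ -> φ) <-> φ) | φ = I | I = I
φ -> (((φ -> φ) <-> φ) | φ) = I -> I = True
(φ -> (((φ -> φ) <-> φ) | φ)) -> φ = True -> I = I
In K3: φ -> φ = I -> I = I  [~I | I]
(φ -> φ) <-> φ = I <-> I = I
((φ -> φ) <-> φ) | φ = I | I = I
φ -> (((φ -> φ) <-> φ) | φ) = I -> I = I
(φ -> (((φ -> φ) <-> φ) | φ)) -> φ = I -> I = I

I; I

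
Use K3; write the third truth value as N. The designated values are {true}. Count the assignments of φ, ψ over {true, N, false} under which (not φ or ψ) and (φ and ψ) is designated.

1

Designated under: (φ=true, ψ=true).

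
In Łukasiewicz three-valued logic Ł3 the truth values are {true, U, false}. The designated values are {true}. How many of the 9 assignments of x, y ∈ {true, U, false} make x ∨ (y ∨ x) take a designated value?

Of the 9 assignments, 5 give a value in {true}.

5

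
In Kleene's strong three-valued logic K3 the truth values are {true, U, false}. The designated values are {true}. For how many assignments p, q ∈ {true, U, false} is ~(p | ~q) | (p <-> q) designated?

3

Designated under: (p=true, q=true); (p=false, q=true); (p=false, q=false).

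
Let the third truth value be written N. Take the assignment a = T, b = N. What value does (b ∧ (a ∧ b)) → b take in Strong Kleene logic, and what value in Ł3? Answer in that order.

In Strong Kleene logic: a ∧ b = T ∧ N = N
b ∧ (a ∧ b) = N ∧ N = N
(b ∧ (a ∧ b)) → b = N → N = N  [¬N ∨ N]
In Ł3: a ∧ b = T ∧ N = N
b ∧ (a ∧ b) = N ∧ N = N
(b ∧ (a ∧ b)) → b = N → N = T
They differ because Strong Kleene logic and Ł3 treat N differently under implication.

N; T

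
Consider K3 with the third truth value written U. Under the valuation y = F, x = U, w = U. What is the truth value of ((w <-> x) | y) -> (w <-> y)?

w <-> x = U <-> U = U
(w <-> x) | y = U | F = U
w <-> y = U <-> F = U
((w <-> x) | y) -> (w <-> y) = U -> U = U  [~U | U]

U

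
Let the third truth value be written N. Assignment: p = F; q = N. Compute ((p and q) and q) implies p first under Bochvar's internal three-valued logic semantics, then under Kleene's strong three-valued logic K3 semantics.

N; T

In Bochvar's internal three-valued logic: p and q = F and N = N
(p and q) and q = N and N = N
((p and q) and q) implies p = N implies F = N  [any arg is the third value ⇒ result is the third value]
In Kleene's strong three-valued logic K3: p and q = F and N = F
(p and q) and q = F and N = F
((p and q) and q) implies p = F implies F = T
They differ because Bochvar's internal three-valued logic and Kleene's strong three-valued logic K3 treat N differently under the binary connectives.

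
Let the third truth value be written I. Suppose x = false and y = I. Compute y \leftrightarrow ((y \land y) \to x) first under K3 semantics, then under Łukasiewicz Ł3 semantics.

I; true

In K3: y \land y = I \land I = I
(y \land y) \to x = I \to false = I  [\lnot I \lor false]
y \leftrightarrow ((y \land y) \to x) = I \leftrightarrow I = I
In Łukasiewicz Ł3: y \land y = I \land I = I
(y \land y) \to x = I \to false = I  [min(1, 1−½+0)]
y \leftrightarrow ((y \land y) \to x) = I \leftrightarrow I = true
They differ because K3 and Łukasiewicz Ł3 treat I differently under implication.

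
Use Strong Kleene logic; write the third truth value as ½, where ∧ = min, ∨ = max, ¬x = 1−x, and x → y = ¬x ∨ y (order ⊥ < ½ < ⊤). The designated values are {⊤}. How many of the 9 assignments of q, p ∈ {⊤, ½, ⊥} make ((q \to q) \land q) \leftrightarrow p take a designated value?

2

Designated under: (q=⊤, p=⊤); (q=⊥, p=⊥).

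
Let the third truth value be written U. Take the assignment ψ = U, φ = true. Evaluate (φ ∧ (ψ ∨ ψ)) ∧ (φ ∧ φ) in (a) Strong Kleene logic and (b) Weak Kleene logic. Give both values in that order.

U; U

In Strong Kleene logic: ψ ∨ ψ = U ∨ U = U
φ ∧ (ψ ∨ ψ) = true ∧ U = U
φ ∧ φ = true ∧ true = true
(φ ∧ (ψ ∨ ψ)) ∧ (φ ∧ φ) = U ∧ true = U
In Weak Kleene logic: ψ ∨ ψ = U ∨ U = U
φ ∧ (ψ ∨ ψ) = true ∧ U = U
φ ∧ φ = true ∧ true = true
(φ ∧ (ψ ∨ ψ)) ∧ (φ ∧ φ) = U ∧ true = U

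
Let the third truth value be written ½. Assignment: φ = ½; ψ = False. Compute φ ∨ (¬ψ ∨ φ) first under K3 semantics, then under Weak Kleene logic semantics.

In K3: ¬ψ = ¬False = True
¬ψ ∨ φ = True ∨ ½ = True
φ ∨ (¬ψ ∨ φ) = ½ ∨ True = True
In Weak Kleene logic: ¬ψ = ¬False = True
¬ψ ∨ φ = True ∨ ½ = ½
φ ∨ (¬ψ ∨ φ) = ½ ∨ ½ = ½
They differ because K3 and Weak Kleene logic treat ½ differently under the binary connectives.

True; ½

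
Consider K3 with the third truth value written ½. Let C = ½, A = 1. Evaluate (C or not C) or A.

1

not C = not ½ = ½
C or not C = ½ or ½ = ½
(C or not C) or A = ½ or 1 = 1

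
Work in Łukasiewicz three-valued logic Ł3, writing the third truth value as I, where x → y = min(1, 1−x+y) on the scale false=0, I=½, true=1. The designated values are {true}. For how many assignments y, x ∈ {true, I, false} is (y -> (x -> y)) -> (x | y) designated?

Of the 9 assignments, 5 give a value in {true}.

5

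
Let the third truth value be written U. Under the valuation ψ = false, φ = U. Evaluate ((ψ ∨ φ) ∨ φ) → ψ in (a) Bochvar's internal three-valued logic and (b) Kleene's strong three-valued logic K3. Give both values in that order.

In Bochvar's internal three-valued logic: ψ ∨ φ = false ∨ U = U
(ψ ∨ φ) ∨ φ = U ∨ U = U
((ψ ∨ φ) ∨ φ) → ψ = U → false = U
In Kleene's strong three-valued logic K3: ψ ∨ φ = false ∨ U = U
(ψ ∨ φ) ∨ φ = U ∨ U = U
((ψ ∨ φ) ∨ φ) → ψ = U → false = U  [¬U ∨ false]

U; U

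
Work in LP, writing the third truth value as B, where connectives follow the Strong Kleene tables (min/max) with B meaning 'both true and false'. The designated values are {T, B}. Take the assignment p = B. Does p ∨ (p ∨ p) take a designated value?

p ∨ p = B ∨ B = B
p ∨ (p ∨ p) = B ∨ B = B
B ∈ {T, B}.

Yes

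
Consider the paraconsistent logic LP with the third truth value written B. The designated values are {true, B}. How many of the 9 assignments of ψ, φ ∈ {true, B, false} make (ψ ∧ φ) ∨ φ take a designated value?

Of the 9 assignments, 6 give a value in {true, B}.

6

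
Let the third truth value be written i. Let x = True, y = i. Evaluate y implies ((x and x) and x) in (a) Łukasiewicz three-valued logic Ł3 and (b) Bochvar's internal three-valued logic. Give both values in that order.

True; i

In Łukasiewicz three-valued logic Ł3: x and x = True and True = True
(x and x) and x = True and True = True
y implies ((x and x) and x) = i implies True = True  [min(1, 1−½+1)]
In Bochvar's internal three-valued logic: x and x = True and True = True
(x and x) and x = True and True = True
y implies ((x and x) and x) = i implies True = i  [any arg is the third value ⇒ result is the third value]
They differ because Łukasiewicz three-valued logic Ł3 and Bochvar's internal three-valued logic treat i differently under the binary connectives.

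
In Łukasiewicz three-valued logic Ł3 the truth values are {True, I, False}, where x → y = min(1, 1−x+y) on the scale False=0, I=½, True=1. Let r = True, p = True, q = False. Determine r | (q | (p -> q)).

True

p -> q = True -> False = False
q | (p -> q) = False | False = False
r | (q | (p -> q)) = True | False = True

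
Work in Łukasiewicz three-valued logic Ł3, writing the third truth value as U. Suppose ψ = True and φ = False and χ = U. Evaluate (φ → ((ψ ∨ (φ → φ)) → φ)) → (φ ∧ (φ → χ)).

False

φ → φ = False → False = True
ψ ∨ (φ → φ) = True ∨ True = True
(ψ ∨ (φ → φ)) → φ = True → False = False
φ → ((ψ ∨ (φ → φ)) → φ) = False → False = True
φ → χ = False → U = True  [min(1, 1−0+½)]
φ ∧ (φ → χ) = False ∧ True = False
(φ → ((ψ ∨ (φ → φ)) → φ)) → (φ ∧ (φ → χ)) = True → False = False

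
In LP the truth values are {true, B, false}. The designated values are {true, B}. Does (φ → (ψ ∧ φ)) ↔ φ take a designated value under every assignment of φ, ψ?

No

Countermodel: φ=true, ψ=false gives false, which is not designated.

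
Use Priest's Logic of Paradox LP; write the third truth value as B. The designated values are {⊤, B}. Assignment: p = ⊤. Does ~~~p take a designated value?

~p = ~⊤ = ⊥
~~p = ~⊥ = ⊤
~~~p = ~⊤ = ⊥
⊥ ∉ {⊤, B}.

No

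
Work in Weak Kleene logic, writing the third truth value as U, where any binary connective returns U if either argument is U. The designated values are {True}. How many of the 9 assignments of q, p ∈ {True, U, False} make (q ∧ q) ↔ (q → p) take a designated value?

1

Designated under: (q=True, p=True).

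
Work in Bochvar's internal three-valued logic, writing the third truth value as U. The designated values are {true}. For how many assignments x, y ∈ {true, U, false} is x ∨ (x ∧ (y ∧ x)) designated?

Designated under: (x=true, y=true); (x=true, y=false).

2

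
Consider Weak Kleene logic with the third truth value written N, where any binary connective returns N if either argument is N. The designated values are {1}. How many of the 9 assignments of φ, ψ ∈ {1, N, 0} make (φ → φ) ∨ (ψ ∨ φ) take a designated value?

4

Designated under: (φ=1, ψ=1); (φ=1, ψ=0); (φ=0, ψ=1); (φ=0, ψ=0).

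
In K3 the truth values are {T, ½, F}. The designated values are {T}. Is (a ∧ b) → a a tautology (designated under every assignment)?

No

Countermodel: a=½, b=T gives ½, which is not designated.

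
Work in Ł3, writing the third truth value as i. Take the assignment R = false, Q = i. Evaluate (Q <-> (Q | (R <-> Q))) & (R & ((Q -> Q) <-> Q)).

R <-> Q = false <-> i = i
Q | (R <-> Q) = i | i = i
Q <-> (Q | (R <-> Q)) = i <-> i = true
Q -> Q = i -> i = true
(Q -> Q) <-> Q = true <-> i = i
R & ((Q -> Q) <-> Q) = false & i = false
(Q <-> (Q | (R <-> Q))) & (R & ((Q -> Q) <-> Q)) = true & false = false

false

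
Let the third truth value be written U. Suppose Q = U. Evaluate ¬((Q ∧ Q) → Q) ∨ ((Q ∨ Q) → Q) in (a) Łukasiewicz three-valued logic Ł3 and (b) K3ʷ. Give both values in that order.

In Łukasiewicz three-valued logic Ł3: Q ∧ Q = U ∧ U = U
(Q ∧ Q) → Q = U → U = True  [min(1, 1−½+½)]
¬((Q ∧ Q) → Q) = ¬True = False
Q ∨ Q = U ∨ U = U
(Q ∨ Q) → Q = U → U = True
¬((Q ∧ Q) → Q) ∨ ((Q ∨ Q) → Q) = False ∨ True = True
In K3ʷ: Q ∧ Q = U ∧ U = U
(Q ∧ Q) → Q = U → U = U
¬((Q ∧ Q) → Q) = ¬U = U
Q ∨ Q = U ∨ U = U
(Q ∨ Q) → Q = U → U = U
¬((Q ∧ Q) → Q) ∨ ((Q ∨ Q) → Q) = U ∨ U = U
They differ because Łukasiewicz three-valued logic Ł3 and K3ʷ treat U differently under the binary connectives.

True; U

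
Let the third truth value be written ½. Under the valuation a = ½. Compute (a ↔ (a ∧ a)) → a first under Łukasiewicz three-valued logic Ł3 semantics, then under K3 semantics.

In Łukasiewicz three-valued logic Ł3: a ∧ a = ½ ∧ ½ = ½
a ↔ (a ∧ a) = ½ ↔ ½ = true  [1 − |½−½|]
(a ↔ (a ∧ a)) → a = true → ½ = ½
In K3: a ∧ a = ½ ∧ ½ = ½
a ↔ (a ∧ a) = ½ ↔ ½ = ½
(a ↔ (a ∧ a)) → a = ½ → ½ = ½  [¬½ ∨ ½]

½; ½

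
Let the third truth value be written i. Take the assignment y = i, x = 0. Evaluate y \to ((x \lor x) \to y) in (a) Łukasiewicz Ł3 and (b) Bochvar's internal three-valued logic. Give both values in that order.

In Łukasiewicz Ł3: x \lor x = 0 \lor 0 = 0
(x \lor x) \to y = 0 \to i = 1  [min(1, 1−0+½)]
y \to ((x \lor x) \to y) = i \to 1 = 1
In Bochvar's internal three-valued logic: x \lor x = 0 \lor 0 = 0
(x \lor x) \to y = 0 \to i = i  [any arg is the third value ⇒ result is the third value]
y \to ((x \lor x) \to y) = i \to i = i
They differ because Łukasiewicz Ł3 and Bochvar's internal three-valued logic treat i differently under the binary connectives.

1; i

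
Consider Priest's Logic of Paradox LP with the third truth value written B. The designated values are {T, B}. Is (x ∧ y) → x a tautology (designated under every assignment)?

Every assignment of x, y over {T, B, F} gives a value in {T, B}.
In particular, with x=B, y=B: (x ∧ y) → x = B.

Yes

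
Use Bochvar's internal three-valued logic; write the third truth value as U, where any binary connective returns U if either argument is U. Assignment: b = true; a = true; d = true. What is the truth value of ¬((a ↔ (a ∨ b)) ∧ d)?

a ∨ b = true ∨ true = true
a ↔ (a ∨ b) = true ↔ true = true
(a ↔ (a ∨ b)) ∧ d = true ∧ true = true
¬((a ↔ (a ∨ b)) ∧ d) = ¬true = false

false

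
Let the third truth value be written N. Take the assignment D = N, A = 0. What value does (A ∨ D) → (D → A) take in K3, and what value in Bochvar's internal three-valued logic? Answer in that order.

N; N

In K3: A ∨ D = 0 ∨ N = N
D → A = N → 0 = N
(A ∨ D) → (D → A) = N → N = N
In Bochvar's internal three-valued logic: A ∨ D = 0 ∨ N = N
D → A = N → 0 = N  [any arg is the third value ⇒ result is the third value]
(A ∨ D) → (D → A) = N → N = N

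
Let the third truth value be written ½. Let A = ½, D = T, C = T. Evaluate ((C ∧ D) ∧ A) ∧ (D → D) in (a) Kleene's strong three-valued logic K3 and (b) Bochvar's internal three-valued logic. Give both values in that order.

In Kleene's strong three-valued logic K3: C ∧ D = T ∧ T = T
(C ∧ D) ∧ A = T ∧ ½ = ½
D → D = T → T = T
((C ∧ D) ∧ A) ∧ (D → D) = ½ ∧ T = ½
In Bochvar's internal three-valued logic: C ∧ D = T ∧ T = T
(C ∧ D) ∧ A = T ∧ ½ = ½
D → D = T → T = T
((C ∧ D) ∧ A) ∧ (D → D) = ½ ∧ T = ½

½; ½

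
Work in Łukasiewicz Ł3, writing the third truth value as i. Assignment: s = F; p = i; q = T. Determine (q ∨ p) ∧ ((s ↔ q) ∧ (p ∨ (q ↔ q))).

F

q ∨ p = T ∨ i = T
s ↔ q = F ↔ T = F
q ↔ q = T ↔ T = T
p ∨ (q ↔ q) = i ∨ T = T
(s ↔ q) ∧ (p ∨ (q ↔ q)) = F ∧ T = F
(q ∨ p) ∧ ((s ↔ q) ∧ (p ∨ (q ↔ q))) = T ∧ F = F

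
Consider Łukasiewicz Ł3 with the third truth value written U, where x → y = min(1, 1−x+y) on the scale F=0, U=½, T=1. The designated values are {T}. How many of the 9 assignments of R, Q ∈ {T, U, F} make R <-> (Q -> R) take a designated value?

5

Of the 9 assignments, 5 give a value in {T}.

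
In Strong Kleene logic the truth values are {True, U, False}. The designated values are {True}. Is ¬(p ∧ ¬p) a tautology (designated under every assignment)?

Countermodel: p=U gives U, which is not designated.

No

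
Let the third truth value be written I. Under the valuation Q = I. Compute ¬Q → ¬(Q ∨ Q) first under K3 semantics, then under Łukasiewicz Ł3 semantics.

In K3: ¬Q = ¬I = I
Q ∨ Q = I ∨ I = I
¬(Q ∨ Q) = ¬I = I
¬Q → ¬(Q ∨ Q) = I → I = I  [¬I ∨ I]
In Łukasiewicz Ł3: ¬Q = ¬I = I
Q ∨ Q = I ∨ I = I
¬(Q ∨ Q) = ¬I = I
¬Q → ¬(Q ∨ Q) = I → I = T  [min(1, 1−½+½)]
They differ because K3 and Łukasiewicz Ł3 treat I differently under implication.

I; T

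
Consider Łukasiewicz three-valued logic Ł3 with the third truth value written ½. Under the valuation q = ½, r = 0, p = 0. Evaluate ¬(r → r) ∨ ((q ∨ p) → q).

1

r → r = 0 → 0 = 1
¬(r → r) = ¬1 = 0
q ∨ p = ½ ∨ 0 = ½
(q ∨ p) → q = ½ → ½ = 1  [min(1, 1−½+½)]
¬(r → r) ∨ ((q ∨ p) → q) = 0 ∨ 1 = 1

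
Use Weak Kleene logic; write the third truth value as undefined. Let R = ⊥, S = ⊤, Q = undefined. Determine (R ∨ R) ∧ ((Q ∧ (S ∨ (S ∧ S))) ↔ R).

R ∨ R = ⊥ ∨ ⊥ = ⊥
S ∧ S = ⊤ ∧ ⊤ = ⊤
S ∨ (S ∧ S) = ⊤ ∨ ⊤ = ⊤
Q ∧ (S ∨ (S ∧ S)) = undefined ∧ ⊤ = undefined
(Q ∧ (S ∨ (S ∧ S))) ↔ R = undefined ↔ ⊥ = undefined
(R ∨ R) ∧ ((Q ∧ (S ∨ (S ∧ S))) ↔ R) = ⊥ ∧ undefined = undefined

undefined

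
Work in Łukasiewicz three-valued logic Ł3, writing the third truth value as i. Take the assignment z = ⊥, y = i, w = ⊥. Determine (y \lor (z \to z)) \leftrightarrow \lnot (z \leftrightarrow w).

⊥

z \to z = ⊥ \to ⊥ = ⊤
y \lor (z \to z) = i \lor ⊤ = ⊤
z \leftrightarrow w = ⊥ \leftrightarrow ⊥ = ⊤
\lnot (z \leftrightarrow w) = \lnot ⊤ = ⊥
(y \lor (z \to z)) \leftrightarrow \lnot (z \leftrightarrow w) = ⊤ \leftrightarrow ⊥ = ⊥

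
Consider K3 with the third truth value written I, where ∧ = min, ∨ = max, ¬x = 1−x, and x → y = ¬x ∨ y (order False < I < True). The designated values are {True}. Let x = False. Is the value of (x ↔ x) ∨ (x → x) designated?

x ↔ x = False ↔ False = True
x → x = False → False = True
(x ↔ x) ∨ (x → x) = True ∨ True = True
True ∈ {True}.

Yes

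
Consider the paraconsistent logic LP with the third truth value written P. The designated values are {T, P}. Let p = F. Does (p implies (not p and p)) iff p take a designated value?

No

not p = not F = T
not p and p = T and F = F
p implies (not p and p) = F implies F = T
(p implies (not p and p)) iff p = T iff F = F
F ∉ {T, P}.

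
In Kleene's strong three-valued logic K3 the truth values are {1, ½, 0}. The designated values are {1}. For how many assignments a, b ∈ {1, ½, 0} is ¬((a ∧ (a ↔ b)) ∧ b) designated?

5

Of the 9 assignments, 5 give a value in {1}.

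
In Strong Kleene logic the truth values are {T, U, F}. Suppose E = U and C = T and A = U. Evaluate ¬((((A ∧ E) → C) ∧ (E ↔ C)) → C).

A ∧ E = U ∧ U = U
(A ∧ E) → C = U → T = T  [¬U ∨ T]
E ↔ C = U ↔ T = U
((A ∧ E) → C) ∧ (E ↔ C) = T ∧ U = U
(((A ∧ E) → C) ∧ (E ↔ C)) → C = U → T = T
¬((((A ∧ E) → C) ∧ (E ↔ C)) → C) = ¬T = F

F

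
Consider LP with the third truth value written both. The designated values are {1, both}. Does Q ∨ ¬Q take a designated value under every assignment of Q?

Every assignment of Q over {1, both, 0} gives a value in {1, both}.
In particular, with Q=both: Q ∨ ¬Q = both.

Yes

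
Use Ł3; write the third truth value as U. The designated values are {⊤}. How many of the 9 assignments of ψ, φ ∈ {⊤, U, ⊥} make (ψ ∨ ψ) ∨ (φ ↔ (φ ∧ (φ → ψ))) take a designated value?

7

Of the 9 assignments, 7 give a value in {⊤}.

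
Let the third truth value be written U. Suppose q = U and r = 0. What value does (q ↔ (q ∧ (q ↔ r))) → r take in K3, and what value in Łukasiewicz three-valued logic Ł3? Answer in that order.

U; 0

In K3: q ↔ r = U ↔ 0 = U
q ∧ (q ↔ r) = U ∧ U = U
q ↔ (q ∧ (q ↔ r)) = U ↔ U = U
(q ↔ (q ∧ (q ↔ r))) → r = U → 0 = U  [¬U ∨ 0]
In Łukasiewicz three-valued logic Ł3: q ↔ r = U ↔ 0 = U  [1 − |½−0|]
q ∧ (q ↔ r) = U ∧ U = U
q ↔ (q ∧ (q ↔ r)) = U ↔ U = 1
(q ↔ (q ∧ (q ↔ r))) → r = 1 → 0 = 0
They differ because K3 and Łukasiewicz three-valued logic Ł3 treat U differently under implication.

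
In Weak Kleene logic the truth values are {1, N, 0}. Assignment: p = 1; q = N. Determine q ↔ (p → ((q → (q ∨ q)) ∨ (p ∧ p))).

N

q ∨ q = N ∨ N = N
q → (q ∨ q) = N → N = N  [any arg is the third value ⇒ result is the third value]
p ∧ p = 1 ∧ 1 = 1
(q → (q ∨ q)) ∨ (p ∧ p) = N ∨ 1 = N
p → ((q → (q ∨ q)) ∨ (p ∧ p)) = 1 → N = N
q ↔ (p → ((q → (q ∨ q)) ∨ (p ∧ p))) = N ↔ N = N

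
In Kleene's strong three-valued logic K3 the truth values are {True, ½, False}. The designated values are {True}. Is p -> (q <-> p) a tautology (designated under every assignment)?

No

Countermodel: p=True, q=½ gives ½, which is not designated.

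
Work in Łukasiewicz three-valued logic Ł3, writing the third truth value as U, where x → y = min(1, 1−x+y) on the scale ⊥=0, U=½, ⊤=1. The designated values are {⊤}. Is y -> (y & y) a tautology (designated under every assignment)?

Yes

Every assignment of y over {⊤, U, ⊥} gives a value in {⊤}.
In particular, with y=U: y -> (y & y) = ⊤.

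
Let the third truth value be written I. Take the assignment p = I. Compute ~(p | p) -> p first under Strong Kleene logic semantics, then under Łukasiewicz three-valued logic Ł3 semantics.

I; true

In Strong Kleene logic: p | p = I | I = I
~(p | p) = ~I = I
~(p | p) -> p = I -> I = I  [~I | I]
In Łukasiewicz three-valued logic Ł3: p | p = I | I = I
~(p | p) = ~I = I
~(p | p) -> p = I -> I = true  [min(1, 1−½+½)]
They differ because Strong Kleene logic and Łukasiewicz three-valued logic Ł3 treat I differently under implication.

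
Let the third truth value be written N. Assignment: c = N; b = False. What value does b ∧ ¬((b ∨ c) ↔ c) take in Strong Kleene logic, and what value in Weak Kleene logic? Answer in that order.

False; N

In Strong Kleene logic: b ∨ c = False ∨ N = N
(b ∨ c) ↔ c = N ↔ N = N
¬((b ∨ c) ↔ c) = ¬N = N
b ∧ ¬((b ∨ c) ↔ c) = False ∧ N = False
In Weak Kleene logic: b ∨ c = False ∨ N = N
(b ∨ c) ↔ c = N ↔ N = N
¬((b ∨ c) ↔ c) = ¬N = N
b ∧ ¬((b ∨ c) ↔ c) = False ∧ N = N
They differ because Strong Kleene logic and Weak Kleene logic treat N differently under the binary connectives.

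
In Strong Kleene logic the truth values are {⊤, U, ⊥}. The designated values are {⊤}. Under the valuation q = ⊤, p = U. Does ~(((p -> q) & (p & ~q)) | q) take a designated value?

p -> q = U -> ⊤ = ⊤
~q = ~⊤ = ⊥
p & ~q = U & ⊥ = ⊥
(p -> q) & (p & ~q) = ⊤ & ⊥ = ⊥
((p -> q) & (p & ~q)) | q = ⊥ | ⊤ = ⊤
~(((p -> q) & (p & ~q)) | q) = ~⊤ = ⊥
⊥ ∉ {⊤}.

No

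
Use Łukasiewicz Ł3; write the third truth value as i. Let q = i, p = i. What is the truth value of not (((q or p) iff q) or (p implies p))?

F

q or p = i or i = i
(q or p) iff q = i iff i = T  [1 − |½−½|]
p implies p = i implies i = T
((q or p) iff q) or (p implies p) = T or T = T
not (((q or p) iff q) or (p implies p)) = not T = F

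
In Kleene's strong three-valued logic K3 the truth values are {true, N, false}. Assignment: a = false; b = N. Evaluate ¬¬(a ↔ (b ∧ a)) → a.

false

b ∧ a = N ∧ false = false
a ↔ (b ∧ a) = false ↔ false = true
¬(a ↔ (b ∧ a)) = ¬true = false
¬¬(a ↔ (b ∧ a)) = ¬false = true
¬¬(a ↔ (b ∧ a)) → a = true → false = false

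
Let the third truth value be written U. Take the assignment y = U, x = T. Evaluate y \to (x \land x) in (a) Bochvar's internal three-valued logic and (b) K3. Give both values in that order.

In Bochvar's internal three-valued logic: x \land x = T \land T = T
y \to (x \land x) = U \to T = U  [any arg is the third value ⇒ result is the third value]
In K3: x \land x = T \land T = T
y \to (x \land x) = U \to T = T  [\lnot U \lor T]
They differ because Bochvar's internal three-valued logic and K3 treat U differently under the binary connectives.

U; T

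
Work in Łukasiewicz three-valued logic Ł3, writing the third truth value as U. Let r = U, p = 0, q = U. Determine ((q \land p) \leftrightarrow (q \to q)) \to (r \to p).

1

q \land p = U \land 0 = 0
q \to q = U \to U = 1  [min(1, 1−½+½)]
(q \land p) \leftrightarrow (q \to q) = 0 \leftrightarrow 1 = 0
r \to p = U \to 0 = U
((q \land p) \leftrightarrow (q \to q)) \to (r \to p) = 0 \to U = 1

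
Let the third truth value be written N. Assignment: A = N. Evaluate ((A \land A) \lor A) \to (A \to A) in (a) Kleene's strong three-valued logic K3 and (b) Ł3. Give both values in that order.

N; true

In Kleene's strong three-valued logic K3: A \land A = N \land N = N
(A \land A) \lor A = N \lor N = N
A \to A = N \to N = N
((A \land A) \lor A) \to (A \to A) = N \to N = N
In Ł3: A \land A = N \land N = N
(A \land A) \lor A = N \lor N = N
A \to A = N \to N = true  [min(1, 1−½+½)]
((A \land A) \lor A) \to (A \to A) = N \to true = true
They differ because Kleene's strong three-valued logic K3 and Ł3 treat N differently under implication.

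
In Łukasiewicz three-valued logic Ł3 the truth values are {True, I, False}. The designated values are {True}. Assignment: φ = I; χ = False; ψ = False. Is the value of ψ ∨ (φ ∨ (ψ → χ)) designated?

ψ → χ = False → False = True
φ ∨ (ψ → χ) = I ∨ True = True
ψ ∨ (φ ∨ (ψ → χ)) = False ∨ True = True
True ∈ {True}.

Yes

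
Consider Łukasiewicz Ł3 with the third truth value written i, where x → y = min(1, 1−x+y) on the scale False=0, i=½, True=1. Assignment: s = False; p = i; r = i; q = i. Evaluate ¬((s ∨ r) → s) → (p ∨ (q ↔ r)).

s ∨ r = False ∨ i = i
(s ∨ r) → s = i → False = i  [min(1, 1−½+0)]
¬((s ∨ r) → s) = ¬i = i
q ↔ r = i ↔ i = True
p ∨ (q ↔ r) = i ∨ True = True
¬((s ∨ r) → s) → (p ∨ (q ↔ r)) = i → True = True

True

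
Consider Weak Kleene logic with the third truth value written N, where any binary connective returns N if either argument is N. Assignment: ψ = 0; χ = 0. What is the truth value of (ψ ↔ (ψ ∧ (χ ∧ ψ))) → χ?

0

χ ∧ ψ = 0 ∧ 0 = 0
ψ ∧ (χ ∧ ψ) = 0 ∧ 0 = 0
ψ ↔ (ψ ∧ (χ ∧ ψ)) = 0 ↔ 0 = 1
(ψ ↔ (ψ ∧ (χ ∧ ψ))) → χ = 1 → 0 = 0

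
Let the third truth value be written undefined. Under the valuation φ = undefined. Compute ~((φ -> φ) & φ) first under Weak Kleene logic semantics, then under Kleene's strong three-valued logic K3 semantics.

In Weak Kleene logic: φ -> φ = undefined -> undefined = undefined  [any arg is the third value ⇒ result is the third value]
(φ -> φ) & φ = undefined & undefined = undefined
~((φ -> φ) & φ) = ~undefined = undefined
In Kleene's strong three-valued logic K3: φ -> φ = undefined -> undefined = undefined  [~undefined | undefined]
(φ -> φ) & φ = undefined & undefined = undefined
~((φ -> φ) & φ) = ~undefined = undefined

undefined; undefined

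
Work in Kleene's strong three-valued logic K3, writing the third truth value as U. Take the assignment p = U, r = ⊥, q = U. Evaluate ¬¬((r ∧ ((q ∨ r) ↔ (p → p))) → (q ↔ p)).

⊤

q ∨ r = U ∨ ⊥ = U
p → p = U → U = U  [¬U ∨ U]
(q ∨ r) ↔ (p → p) = U ↔ U = U
r ∧ ((q ∨ r) ↔ (p → p)) = ⊥ ∧ U = ⊥
q ↔ p = U ↔ U = U
(r ∧ ((q ∨ r) ↔ (p → p))) → (q ↔ p) = ⊥ → U = ⊤
¬((r ∧ ((q ∨ r) ↔ (p → p))) → (q ↔ p)) = ¬⊤ = ⊥
¬¬((r ∧ ((q ∨ r) ↔ (p → p))) → (q ↔ p)) = ¬⊥ = ⊤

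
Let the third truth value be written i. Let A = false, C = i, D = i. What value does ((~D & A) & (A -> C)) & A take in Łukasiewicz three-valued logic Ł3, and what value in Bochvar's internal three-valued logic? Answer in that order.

false; i

In Łukasiewicz three-valued logic Ł3: ~D = ~i = i
~D & A = i & false = false
A -> C = false -> i = true  [min(1, 1−0+½)]
(~D & A) & (A -> C) = false & true = false
((~D & A) & (A -> C)) & A = false & false = false
In Bochvar's internal three-valued logic: ~D = ~i = i
~D & A = i & false = i
A -> C = false -> i = i
(~D & A) & (A -> C) = i & i = i
((~D & A) & (A -> C)) & A = i & false = i
They differ because Łukasiewicz three-valued logic Ł3 and Bochvar's internal three-valued logic treat i differently under the binary connectives.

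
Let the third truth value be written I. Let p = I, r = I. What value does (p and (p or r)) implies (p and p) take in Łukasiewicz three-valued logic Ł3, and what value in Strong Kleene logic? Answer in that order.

T; I

In Łukasiewicz three-valued logic Ł3: p or r = I or I = I
p and (p or r) = I and I = I
p and p = I and I = I
(p and (p or r)) implies (p and p) = I implies I = T  [min(1, 1−½+½)]
In Strong Kleene logic: p or r = I or I = I
p and (p or r) = I and I = I
p and p = I and I = I
(p and (p or r)) implies (p and p) = I implies I = I
They differ because Łukasiewicz three-valued logic Ł3 and Strong Kleene logic treat I differently under implication.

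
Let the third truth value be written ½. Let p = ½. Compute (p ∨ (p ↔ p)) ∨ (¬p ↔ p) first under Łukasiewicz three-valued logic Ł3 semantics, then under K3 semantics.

1; ½

In Łukasiewicz three-valued logic Ł3: p ↔ p = ½ ↔ ½ = 1
p ∨ (p ↔ p) = ½ ∨ 1 = 1
¬p = ¬½ = ½
¬p ↔ p = ½ ↔ ½ = 1
(p ∨ (p ↔ p)) ∨ (¬p ↔ p) = 1 ∨ 1 = 1
In K3: p ↔ p = ½ ↔ ½ = ½
p ∨ (p ↔ p) = ½ ∨ ½ = ½
¬p = ¬½ = ½
¬p ↔ p = ½ ↔ ½ = ½
(p ∨ (p ↔ p)) ∨ (¬p ↔ p) = ½ ∨ ½ = ½
They differ because Łukasiewicz three-valued logic Ł3 and K3 treat ½ differently under implication.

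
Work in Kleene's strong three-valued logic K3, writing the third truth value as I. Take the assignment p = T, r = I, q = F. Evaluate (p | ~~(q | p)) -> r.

I

q | p = F | T = T
~(q | p) = ~T = F
~~(q | p) = ~F = T
p | ~~(q | p) = T | T = T
(p | ~~(q | p)) -> r = T -> I = I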